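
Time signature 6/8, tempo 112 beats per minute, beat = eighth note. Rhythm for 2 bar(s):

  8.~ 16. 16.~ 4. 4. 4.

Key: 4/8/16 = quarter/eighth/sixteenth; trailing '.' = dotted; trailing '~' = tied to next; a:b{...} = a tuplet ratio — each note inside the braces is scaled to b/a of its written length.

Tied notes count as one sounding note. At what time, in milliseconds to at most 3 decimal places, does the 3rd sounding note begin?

note 3 onset = 6b = 3214.286ms

1. 0.0ms @ 0 + 1205.357ms (9/4)
2. 1205.357ms @ 9/4 + 2008.929ms (15/4)
3. 3214.286ms @ 6 + 1607.143ms (3)
4. 4821.429ms @ 9 + 1607.143ms (3)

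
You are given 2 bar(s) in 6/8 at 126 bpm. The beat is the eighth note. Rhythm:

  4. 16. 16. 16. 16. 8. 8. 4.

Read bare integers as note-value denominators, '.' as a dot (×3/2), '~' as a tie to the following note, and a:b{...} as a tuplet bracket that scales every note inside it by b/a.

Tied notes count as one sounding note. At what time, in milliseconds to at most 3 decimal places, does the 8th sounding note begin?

1. 0.0ms @ 0 + 1428.571ms (3)
2. 1428.571ms @ 3 + 357.143ms (3/4)
3. 1785.714ms @ 15/4 + 357.143ms (3/4)
4. 2142.857ms @ 9/2 + 357.143ms (3/4)
5. 2500.0ms @ 21/4 + 357.143ms (3/4)
6. 2857.143ms @ 6 + 714.286ms (3/2)
7. 3571.429ms @ 15/2 + 714.286ms (3/2)
8. 4285.714ms @ 9 + 1428.571ms (3)

note 8 onset = 9b = 4285.714ms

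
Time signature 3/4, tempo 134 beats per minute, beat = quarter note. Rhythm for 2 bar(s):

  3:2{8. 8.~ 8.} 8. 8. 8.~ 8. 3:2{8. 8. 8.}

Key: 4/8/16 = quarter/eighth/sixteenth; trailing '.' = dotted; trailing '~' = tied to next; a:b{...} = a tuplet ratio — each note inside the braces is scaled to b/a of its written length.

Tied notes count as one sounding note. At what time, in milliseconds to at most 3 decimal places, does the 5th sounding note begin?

note 5 onset = 3b = 1343.284ms

1. 0.0ms @ 0 + 223.881ms (1/2)
2. 223.881ms @ 1/2 + 447.761ms (1)
3. 671.642ms @ 3/2 + 335.821ms (3/4)
4. 1007.463ms @ 9/4 + 335.821ms (3/4)
5. 1343.284ms @ 3 + 671.642ms (3/2)
6. 2014.925ms @ 9/2 + 223.881ms (1/2)
7. 2238.806ms @ 5 + 223.881ms (1/2)
8. 2462.687ms @ 11/2 + 223.881ms (1/2)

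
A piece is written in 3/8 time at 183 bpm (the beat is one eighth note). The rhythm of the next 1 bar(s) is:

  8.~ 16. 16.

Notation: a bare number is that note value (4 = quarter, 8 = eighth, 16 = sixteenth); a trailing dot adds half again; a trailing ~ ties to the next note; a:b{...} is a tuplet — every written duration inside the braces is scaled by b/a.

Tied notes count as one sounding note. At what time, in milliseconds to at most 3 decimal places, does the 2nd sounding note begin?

note 2 onset = 9/4b = 737.705ms

1. 0.0ms @ 0 + 737.705ms (9/4)
2. 737.705ms @ 9/4 + 245.902ms (3/4)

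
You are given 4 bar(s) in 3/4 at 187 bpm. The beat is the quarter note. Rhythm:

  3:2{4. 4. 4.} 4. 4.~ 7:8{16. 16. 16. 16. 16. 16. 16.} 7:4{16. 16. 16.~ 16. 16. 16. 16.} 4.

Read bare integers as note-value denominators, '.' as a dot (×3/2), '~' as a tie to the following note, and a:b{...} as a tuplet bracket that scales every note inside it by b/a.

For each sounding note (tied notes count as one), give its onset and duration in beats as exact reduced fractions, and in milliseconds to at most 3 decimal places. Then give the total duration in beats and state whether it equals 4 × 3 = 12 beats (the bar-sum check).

1) 0.0ms=0b +320.856ms=1b
2) 320.856ms=1b +320.856ms=1b
3) 641.711ms=2b +320.856ms=1b
4) 962.567ms=3b +481.283ms=3/2b
5) 1443.85ms=9/2b +618.793ms=27/14b
6) 2062.643ms=45/7b +137.51ms=3/7b
7) 2200.153ms=48/7b +137.51ms=3/7b
8) 2337.662ms=51/7b +137.51ms=3/7b
9) 2475.172ms=54/7b +137.51ms=3/7b
10) 2612.681ms=57/7b +137.51ms=3/7b
11) 2750.191ms=60/7b +137.51ms=3/7b
12) 2887.701ms=9b +68.755ms=3/14b
13) 2956.455ms=129/14b +68.755ms=3/14b
14) 3025.21ms=66/7b +137.51ms=3/7b
15) 3162.72ms=69/7b +68.755ms=3/14b
16) 3231.474ms=141/14b +68.755ms=3/14b
17) 3300.229ms=72/7b +68.755ms=3/14b
18) 3368.984ms=21/2b +481.283ms=3/2b
Σ=12b of 12 (187bpm 3/4) — PASS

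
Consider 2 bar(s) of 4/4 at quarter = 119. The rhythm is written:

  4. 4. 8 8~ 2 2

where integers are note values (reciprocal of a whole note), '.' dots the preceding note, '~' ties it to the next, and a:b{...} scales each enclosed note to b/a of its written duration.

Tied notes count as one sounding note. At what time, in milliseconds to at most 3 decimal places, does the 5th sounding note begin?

note 5 onset = 6b = 3025.21ms

1. 0.0ms @ 0 + 756.303ms (3/2)
2. 756.303ms @ 3/2 + 756.303ms (3/2)
3. 1512.605ms @ 3 + 252.101ms (1/2)
4. 1764.706ms @ 7/2 + 1260.504ms (5/2)
5. 3025.21ms @ 6 + 1008.403ms (2)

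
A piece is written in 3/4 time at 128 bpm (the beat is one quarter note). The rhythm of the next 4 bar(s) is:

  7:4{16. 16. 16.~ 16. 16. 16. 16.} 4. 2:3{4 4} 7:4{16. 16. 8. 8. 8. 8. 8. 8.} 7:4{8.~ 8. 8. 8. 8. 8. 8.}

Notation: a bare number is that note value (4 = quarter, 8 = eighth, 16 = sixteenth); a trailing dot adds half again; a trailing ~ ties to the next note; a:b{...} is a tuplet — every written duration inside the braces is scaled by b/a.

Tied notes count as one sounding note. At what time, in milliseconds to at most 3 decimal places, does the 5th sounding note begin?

1. 0.0ms @ 0 + 100.446ms (3/14)
2. 100.446ms @ 3/14 + 100.446ms (3/14)
3. 200.893ms @ 3/7 + 200.893ms (3/7)
4. 401.786ms @ 6/7 + 100.446ms (3/14)
5. 502.232ms @ 15/14 + 100.446ms (3/14)
6. 602.679ms @ 9/7 + 100.446ms (3/14)
7. 703.125ms @ 3/2 + 703.125ms (3/2)
8. 1406.25ms @ 3 + 703.125ms (3/2)
9. 2109.375ms @ 9/2 + 703.125ms (3/2)
10. 2812.5ms @ 6 + 100.446ms (3/14)
11. 2912.946ms @ 87/14 + 100.446ms (3/14)
12. 3013.393ms @ 45/7 + 200.893ms (3/7)
13. 3214.286ms @ 48/7 + 200.893ms (3/7)
14. 3415.179ms @ 51/7 + 200.893ms (3/7)
15. 3616.071ms @ 54/7 + 200.893ms (3/7)
16. 3816.964ms @ 57/7 + 200.893ms (3/7)
17. 4017.857ms @ 60/7 + 200.893ms (3/7)
18. 4218.75ms @ 9 + 401.786ms (6/7)
19. 4620.536ms @ 69/7 + 200.893ms (3/7)
20. 4821.429ms @ 72/7 + 200.893ms (3/7)
21. 5022.321ms @ 75/7 + 200.893ms (3/7)
22. 5223.214ms @ 78/7 + 200.893ms (3/7)
23. 5424.107ms @ 81/7 + 200.893ms (3/7)

note 5 onset = 15/14b = 502.232ms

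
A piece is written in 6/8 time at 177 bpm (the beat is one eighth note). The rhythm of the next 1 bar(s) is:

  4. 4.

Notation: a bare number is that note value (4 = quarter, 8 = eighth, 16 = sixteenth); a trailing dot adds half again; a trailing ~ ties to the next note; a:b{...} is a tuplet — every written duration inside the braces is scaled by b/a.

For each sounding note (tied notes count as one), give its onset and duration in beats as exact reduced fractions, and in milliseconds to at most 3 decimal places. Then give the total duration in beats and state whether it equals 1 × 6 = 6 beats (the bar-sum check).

1) 0.0ms=0b +1016.949ms=3b
2) 1016.949ms=3b +1016.949ms=3b
Σ=6b of 6 (177bpm 6/8) — PASS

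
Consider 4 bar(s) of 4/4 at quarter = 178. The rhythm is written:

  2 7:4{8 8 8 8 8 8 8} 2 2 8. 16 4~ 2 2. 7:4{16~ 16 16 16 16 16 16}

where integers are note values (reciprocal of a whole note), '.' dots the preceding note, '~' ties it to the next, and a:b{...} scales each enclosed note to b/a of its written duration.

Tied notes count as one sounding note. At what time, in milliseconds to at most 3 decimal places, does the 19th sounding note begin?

note 19 onset = 110/7b = 5296.95ms

1. 0.0ms @ 0 + 674.157ms (2)
2. 674.157ms @ 2 + 96.308ms (2/7)
3. 770.465ms @ 16/7 + 96.308ms (2/7)
4. 866.774ms @ 18/7 + 96.308ms (2/7)
5. 963.082ms @ 20/7 + 96.308ms (2/7)
6. 1059.39ms @ 22/7 + 96.308ms (2/7)
7. 1155.698ms @ 24/7 + 96.308ms (2/7)
8. 1252.006ms @ 26/7 + 96.308ms (2/7)
9. 1348.315ms @ 4 + 674.157ms (2)
10. 2022.472ms @ 6 + 674.157ms (2)
11. 2696.629ms @ 8 + 252.809ms (3/4)
12. 2949.438ms @ 35/4 + 84.27ms (1/4)
13. 3033.708ms @ 9 + 1011.236ms (3)
14. 4044.944ms @ 12 + 1011.236ms (3)
15. 5056.18ms @ 15 + 96.308ms (2/7)
16. 5152.488ms @ 107/7 + 48.154ms (1/7)
17. 5200.642ms @ 108/7 + 48.154ms (1/7)
18. 5248.796ms @ 109/7 + 48.154ms (1/7)
19. 5296.95ms @ 110/7 + 48.154ms (1/7)
20. 5345.104ms @ 111/7 + 48.154ms (1/7)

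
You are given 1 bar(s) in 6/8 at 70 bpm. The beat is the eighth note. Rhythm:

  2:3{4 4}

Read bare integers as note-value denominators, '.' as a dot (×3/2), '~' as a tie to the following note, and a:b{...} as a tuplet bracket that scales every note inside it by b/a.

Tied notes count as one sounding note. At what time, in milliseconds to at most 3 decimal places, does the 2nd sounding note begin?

1. 0.0ms @ 0 + 2571.429ms (3)
2. 2571.429ms @ 3 + 2571.429ms (3)

note 2 onset = 3b = 2571.429ms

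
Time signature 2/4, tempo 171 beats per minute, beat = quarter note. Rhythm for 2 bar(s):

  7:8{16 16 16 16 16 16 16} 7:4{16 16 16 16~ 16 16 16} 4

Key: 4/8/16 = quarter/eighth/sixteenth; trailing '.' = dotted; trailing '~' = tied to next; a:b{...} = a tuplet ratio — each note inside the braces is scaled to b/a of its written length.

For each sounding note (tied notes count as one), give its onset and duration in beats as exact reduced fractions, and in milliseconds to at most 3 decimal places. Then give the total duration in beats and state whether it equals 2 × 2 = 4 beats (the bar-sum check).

1) 0.0ms=0b +100.251ms=2/7b
2) 100.251ms=2/7b +100.251ms=2/7b
3) 200.501ms=4/7b +100.251ms=2/7b
4) 300.752ms=6/7b +100.251ms=2/7b
5) 401.003ms=8/7b +100.251ms=2/7b
6) 501.253ms=10/7b +100.251ms=2/7b
7) 601.504ms=12/7b +100.251ms=2/7b
8) 701.754ms=2b +50.125ms=1/7b
9) 751.88ms=15/7b +50.125ms=1/7b
10) 802.005ms=16/7b +50.125ms=1/7b
11) 852.13ms=17/7b +100.251ms=2/7b
12) 952.381ms=19/7b +50.125ms=1/7b
13) 1002.506ms=20/7b +50.125ms=1/7b
14) 1052.632ms=3b +350.877ms=1b
Σ=4b of 4 (171bpm 2/4) — PASS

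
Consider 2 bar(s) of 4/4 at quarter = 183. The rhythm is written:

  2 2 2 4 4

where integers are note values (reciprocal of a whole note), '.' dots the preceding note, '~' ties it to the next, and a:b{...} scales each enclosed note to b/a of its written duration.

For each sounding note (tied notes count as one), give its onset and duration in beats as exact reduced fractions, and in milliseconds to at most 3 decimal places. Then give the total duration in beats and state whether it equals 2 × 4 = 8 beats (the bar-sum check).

1) 0.0ms=0b +655.738ms=2b
2) 655.738ms=2b +655.738ms=2b
3) 1311.475ms=4b +655.738ms=2b
4) 1967.213ms=6b +327.869ms=1b
5) 2295.082ms=7b +327.869ms=1b
Σ=8b of 8 (183bpm 4/4) — PASS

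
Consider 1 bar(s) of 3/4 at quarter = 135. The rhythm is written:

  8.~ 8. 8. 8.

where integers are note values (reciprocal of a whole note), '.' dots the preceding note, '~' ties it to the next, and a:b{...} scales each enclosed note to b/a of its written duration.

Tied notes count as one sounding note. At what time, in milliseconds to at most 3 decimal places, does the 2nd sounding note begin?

note 2 onset = 3/2b = 666.667ms

1. 0.0ms @ 0 + 666.667ms (3/2)
2. 666.667ms @ 3/2 + 333.333ms (3/4)
3. 1000.0ms @ 9/4 + 333.333ms (3/4)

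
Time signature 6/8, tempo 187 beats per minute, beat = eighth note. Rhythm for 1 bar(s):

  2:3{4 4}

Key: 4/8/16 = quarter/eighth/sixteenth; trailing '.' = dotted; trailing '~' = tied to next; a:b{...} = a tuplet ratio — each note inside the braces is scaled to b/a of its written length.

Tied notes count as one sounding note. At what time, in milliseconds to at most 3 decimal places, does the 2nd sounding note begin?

note 2 onset = 3b = 962.567ms

1. 0.0ms @ 0 + 962.567ms (3)
2. 962.567ms @ 3 + 962.567ms (3)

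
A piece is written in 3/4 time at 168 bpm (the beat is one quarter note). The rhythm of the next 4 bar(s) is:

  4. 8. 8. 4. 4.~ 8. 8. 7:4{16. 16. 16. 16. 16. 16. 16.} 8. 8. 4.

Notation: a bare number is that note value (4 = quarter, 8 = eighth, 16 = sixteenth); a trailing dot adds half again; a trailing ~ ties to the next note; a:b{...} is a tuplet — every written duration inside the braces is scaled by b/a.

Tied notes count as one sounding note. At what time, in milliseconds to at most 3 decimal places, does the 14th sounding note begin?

1. 0.0ms @ 0 + 535.714ms (3/2)
2. 535.714ms @ 3/2 + 267.857ms (3/4)
3. 803.571ms @ 9/4 + 267.857ms (3/4)
4. 1071.429ms @ 3 + 535.714ms (3/2)
5. 1607.143ms @ 9/2 + 803.571ms (9/4)
6. 2410.714ms @ 27/4 + 267.857ms (3/4)
7. 2678.571ms @ 15/2 + 76.531ms (3/14)
8. 2755.102ms @ 54/7 + 76.531ms (3/14)
9. 2831.633ms @ 111/14 + 76.531ms (3/14)
10. 2908.163ms @ 57/7 + 76.531ms (3/14)
11. 2984.694ms @ 117/14 + 76.531ms (3/14)
12. 3061.224ms @ 60/7 + 76.531ms (3/14)
13. 3137.755ms @ 123/14 + 76.531ms (3/14)
14. 3214.286ms @ 9 + 267.857ms (3/4)
15. 3482.143ms @ 39/4 + 267.857ms (3/4)
16. 3750.0ms @ 21/2 + 535.714ms (3/2)

note 14 onset = 9b = 3214.286ms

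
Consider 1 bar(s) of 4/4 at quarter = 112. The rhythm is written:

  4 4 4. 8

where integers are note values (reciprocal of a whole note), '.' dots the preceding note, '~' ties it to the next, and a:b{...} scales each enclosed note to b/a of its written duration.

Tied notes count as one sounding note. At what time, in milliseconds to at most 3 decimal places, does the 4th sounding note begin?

note 4 onset = 7/2b = 1875.0ms

1. 0.0ms @ 0 + 535.714ms (1)
2. 535.714ms @ 1 + 535.714ms (1)
3. 1071.429ms @ 2 + 803.571ms (3/2)
4. 1875.0ms @ 7/2 + 267.857ms (1/2)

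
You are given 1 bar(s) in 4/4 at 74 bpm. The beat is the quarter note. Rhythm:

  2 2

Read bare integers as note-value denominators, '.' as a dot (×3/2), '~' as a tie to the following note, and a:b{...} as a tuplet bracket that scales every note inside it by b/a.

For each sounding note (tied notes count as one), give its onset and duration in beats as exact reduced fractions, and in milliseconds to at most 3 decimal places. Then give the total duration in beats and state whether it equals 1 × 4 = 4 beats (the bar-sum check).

1) 0.0ms=0b +1621.622ms=2b
2) 1621.622ms=2b +1621.622ms=2b
Σ=4b of 4 (74bpm 4/4) — PASS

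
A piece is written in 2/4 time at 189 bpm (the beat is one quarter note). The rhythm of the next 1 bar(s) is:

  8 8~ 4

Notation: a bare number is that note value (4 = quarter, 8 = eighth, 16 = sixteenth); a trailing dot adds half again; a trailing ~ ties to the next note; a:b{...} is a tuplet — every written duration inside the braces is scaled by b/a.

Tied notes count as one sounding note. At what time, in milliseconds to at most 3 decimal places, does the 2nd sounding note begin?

note 2 onset = 1/2b = 158.73ms

1. 0.0ms @ 0 + 158.73ms (1/2)
2. 158.73ms @ 1/2 + 476.19ms (3/2)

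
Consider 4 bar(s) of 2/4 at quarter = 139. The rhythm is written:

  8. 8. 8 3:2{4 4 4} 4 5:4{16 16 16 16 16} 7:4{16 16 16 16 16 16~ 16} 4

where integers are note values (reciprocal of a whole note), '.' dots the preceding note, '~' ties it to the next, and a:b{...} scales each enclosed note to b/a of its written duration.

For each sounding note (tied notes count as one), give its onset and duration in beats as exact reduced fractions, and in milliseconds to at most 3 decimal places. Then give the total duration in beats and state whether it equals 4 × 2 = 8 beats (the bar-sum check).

1) 0.0ms=0b +323.741ms=3/4b
2) 323.741ms=3/4b +323.741ms=3/4b
3) 647.482ms=3/2b +215.827ms=1/2b
4) 863.309ms=2b +287.77ms=2/3b
5) 1151.079ms=8/3b +287.77ms=2/3b
6) 1438.849ms=10/3b +287.77ms=2/3b
7) 1726.619ms=4b +431.655ms=1b
8) 2158.273ms=5b +86.331ms=1/5b
9) 2244.604ms=26/5b +86.331ms=1/5b
10) 2330.935ms=27/5b +86.331ms=1/5b
11) 2417.266ms=28/5b +86.331ms=1/5b
12) 2503.597ms=29/5b +86.331ms=1/5b
13) 2589.928ms=6b +61.665ms=1/7b
14) 2651.593ms=43/7b +61.665ms=1/7b
15) 2713.258ms=44/7b +61.665ms=1/7b
16) 2774.923ms=45/7b +61.665ms=1/7b
17) 2836.588ms=46/7b +61.665ms=1/7b
18) 2898.253ms=47/7b +123.33ms=2/7b
19) 3021.583ms=7b +431.655ms=1b
Σ=8b of 8 (139bpm 2/4) — PASS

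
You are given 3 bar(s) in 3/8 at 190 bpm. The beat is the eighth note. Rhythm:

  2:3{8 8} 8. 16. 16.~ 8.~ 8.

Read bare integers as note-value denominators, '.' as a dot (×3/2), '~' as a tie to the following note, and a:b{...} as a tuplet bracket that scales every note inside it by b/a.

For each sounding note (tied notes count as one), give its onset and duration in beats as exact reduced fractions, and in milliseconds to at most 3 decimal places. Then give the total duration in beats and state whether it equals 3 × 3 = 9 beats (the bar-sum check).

1) 0.0ms=0b +473.684ms=3/2b
2) 473.684ms=3/2b +473.684ms=3/2b
3) 947.368ms=3b +473.684ms=3/2b
4) 1421.053ms=9/2b +236.842ms=3/4b
5) 1657.895ms=21/4b +1184.211ms=15/4b
Σ=9b of 9 (190bpm 3/8) — PASS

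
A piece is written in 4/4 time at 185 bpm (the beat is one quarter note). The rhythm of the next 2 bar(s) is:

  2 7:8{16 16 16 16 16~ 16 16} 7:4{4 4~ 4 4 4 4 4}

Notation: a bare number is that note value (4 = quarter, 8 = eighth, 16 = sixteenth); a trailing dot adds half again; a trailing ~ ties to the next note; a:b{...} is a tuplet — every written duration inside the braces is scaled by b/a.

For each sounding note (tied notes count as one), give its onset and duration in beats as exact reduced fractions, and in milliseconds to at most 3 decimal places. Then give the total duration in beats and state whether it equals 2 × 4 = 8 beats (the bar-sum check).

1) 0.0ms=0b +648.649ms=2b
2) 648.649ms=2b +92.664ms=2/7b
3) 741.313ms=16/7b +92.664ms=2/7b
4) 833.977ms=18/7b +92.664ms=2/7b
5) 926.641ms=20/7b +92.664ms=2/7b
6) 1019.305ms=22/7b +185.328ms=4/7b
7) 1204.633ms=26/7b +92.664ms=2/7b
8) 1297.297ms=4b +185.328ms=4/7b
9) 1482.625ms=32/7b +370.656ms=8/7b
10) 1853.282ms=40/7b +185.328ms=4/7b
11) 2038.61ms=44/7b +185.328ms=4/7b
12) 2223.938ms=48/7b +185.328ms=4/7b
13) 2409.266ms=52/7b +185.328ms=4/7b
Σ=8b of 8 (185bpm 4/4) — PASS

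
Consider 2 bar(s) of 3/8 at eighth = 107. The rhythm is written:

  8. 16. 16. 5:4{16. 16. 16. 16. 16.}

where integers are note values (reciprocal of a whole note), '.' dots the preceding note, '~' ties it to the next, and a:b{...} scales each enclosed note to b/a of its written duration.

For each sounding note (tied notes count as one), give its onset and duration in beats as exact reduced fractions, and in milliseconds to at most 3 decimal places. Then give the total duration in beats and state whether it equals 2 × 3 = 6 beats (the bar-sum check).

1) 0.0ms=0b +841.121ms=3/2b
2) 841.121ms=3/2b +420.561ms=3/4b
3) 1261.682ms=9/4b +420.561ms=3/4b
4) 1682.243ms=3b +336.449ms=3/5b
5) 2018.692ms=18/5b +336.449ms=3/5b
6) 2355.14ms=21/5b +336.449ms=3/5b
7) 2691.589ms=24/5b +336.449ms=3/5b
8) 3028.037ms=27/5b +336.449ms=3/5b
Σ=6b of 6 (107bpm 3/8) — PASS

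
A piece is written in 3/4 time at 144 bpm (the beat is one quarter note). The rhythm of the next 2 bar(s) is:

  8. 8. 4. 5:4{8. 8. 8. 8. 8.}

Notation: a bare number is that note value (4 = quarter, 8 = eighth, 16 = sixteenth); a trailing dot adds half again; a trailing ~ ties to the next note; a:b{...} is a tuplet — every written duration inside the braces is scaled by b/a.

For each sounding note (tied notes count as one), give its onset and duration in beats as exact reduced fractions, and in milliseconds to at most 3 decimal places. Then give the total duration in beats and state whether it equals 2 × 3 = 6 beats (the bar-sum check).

1) 0.0ms=0b +312.5ms=3/4b
2) 312.5ms=3/4b +312.5ms=3/4b
3) 625.0ms=3/2b +625.0ms=3/2b
4) 1250.0ms=3b +250.0ms=3/5b
5) 1500.0ms=18/5b +250.0ms=3/5b
6) 1750.0ms=21/5b +250.0ms=3/5b
7) 2000.0ms=24/5b +250.0ms=3/5b
8) 2250.0ms=27/5b +250.0ms=3/5b
Σ=6b of 6 (144bpm 3/4) — PASS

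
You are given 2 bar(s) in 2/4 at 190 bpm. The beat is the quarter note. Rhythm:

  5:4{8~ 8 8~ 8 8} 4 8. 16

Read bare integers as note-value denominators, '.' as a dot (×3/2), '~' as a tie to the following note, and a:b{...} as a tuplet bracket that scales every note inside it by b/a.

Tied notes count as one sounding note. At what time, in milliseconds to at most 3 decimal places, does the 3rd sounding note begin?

1. 0.0ms @ 0 + 252.632ms (4/5)
2. 252.632ms @ 4/5 + 252.632ms (4/5)
3. 505.263ms @ 8/5 + 126.316ms (2/5)
4. 631.579ms @ 2 + 315.789ms (1)
5. 947.368ms @ 3 + 236.842ms (3/4)
6. 1184.211ms @ 15/4 + 78.947ms (1/4)

note 3 onset = 8/5b = 505.263ms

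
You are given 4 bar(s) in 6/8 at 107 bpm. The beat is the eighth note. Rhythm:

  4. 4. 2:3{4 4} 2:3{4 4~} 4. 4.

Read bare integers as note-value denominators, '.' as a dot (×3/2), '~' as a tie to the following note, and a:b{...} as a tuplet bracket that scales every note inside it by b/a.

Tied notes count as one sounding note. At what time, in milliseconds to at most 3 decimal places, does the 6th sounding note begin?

note 6 onset = 15b = 8411.215ms

1. 0.0ms @ 0 + 1682.243ms (3)
2. 1682.243ms @ 3 + 1682.243ms (3)
3. 3364.486ms @ 6 + 1682.243ms (3)
4. 5046.729ms @ 9 + 1682.243ms (3)
5. 6728.972ms @ 12 + 1682.243ms (3)
6. 8411.215ms @ 15 + 3364.486ms (6)
7. 11775.701ms @ 21 + 1682.243ms (3)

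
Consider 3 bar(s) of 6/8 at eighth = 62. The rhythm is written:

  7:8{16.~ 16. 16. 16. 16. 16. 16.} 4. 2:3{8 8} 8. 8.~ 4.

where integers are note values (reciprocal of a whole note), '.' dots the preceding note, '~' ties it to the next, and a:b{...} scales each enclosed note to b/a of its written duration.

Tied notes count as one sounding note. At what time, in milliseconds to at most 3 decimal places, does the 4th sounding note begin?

1. 0.0ms @ 0 + 1658.986ms (12/7)
2. 1658.986ms @ 12/7 + 829.493ms (6/7)
3. 2488.479ms @ 18/7 + 829.493ms (6/7)
4. 3317.972ms @ 24/7 + 829.493ms (6/7)
5. 4147.465ms @ 30/7 + 829.493ms (6/7)
6. 4976.959ms @ 36/7 + 829.493ms (6/7)
7. 5806.452ms @ 6 + 2903.226ms (3)
8. 8709.677ms @ 9 + 1451.613ms (3/2)
9. 10161.29ms @ 21/2 + 1451.613ms (3/2)
10. 11612.903ms @ 12 + 1451.613ms (3/2)
11. 13064.516ms @ 27/2 + 4354.839ms (9/2)

note 4 onset = 24/7b = 3317.972ms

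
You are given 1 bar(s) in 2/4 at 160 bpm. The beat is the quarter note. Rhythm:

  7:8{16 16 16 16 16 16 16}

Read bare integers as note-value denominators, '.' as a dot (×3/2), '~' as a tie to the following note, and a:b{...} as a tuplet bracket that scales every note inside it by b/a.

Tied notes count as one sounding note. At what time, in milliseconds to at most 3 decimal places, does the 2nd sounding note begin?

1. 0.0ms @ 0 + 107.143ms (2/7)
2. 107.143ms @ 2/7 + 107.143ms (2/7)
3. 214.286ms @ 4/7 + 107.143ms (2/7)
4. 321.429ms @ 6/7 + 107.143ms (2/7)
5. 428.571ms @ 8/7 + 107.143ms (2/7)
6. 535.714ms @ 10/7 + 107.143ms (2/7)
7. 642.857ms @ 12/7 + 107.143ms (2/7)

note 2 onset = 2/7b = 107.143ms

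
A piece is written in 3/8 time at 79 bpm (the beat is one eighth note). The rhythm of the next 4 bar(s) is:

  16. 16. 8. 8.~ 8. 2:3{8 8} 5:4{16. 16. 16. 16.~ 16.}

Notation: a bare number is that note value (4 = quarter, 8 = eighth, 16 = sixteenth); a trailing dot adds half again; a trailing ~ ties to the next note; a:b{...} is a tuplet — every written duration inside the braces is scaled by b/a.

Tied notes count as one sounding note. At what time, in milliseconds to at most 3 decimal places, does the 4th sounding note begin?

note 4 onset = 3b = 2278.481ms

1. 0.0ms @ 0 + 569.62ms (3/4)
2. 569.62ms @ 3/4 + 569.62ms (3/4)
3. 1139.241ms @ 3/2 + 1139.241ms (3/2)
4. 2278.481ms @ 3 + 2278.481ms (3)
5. 4556.962ms @ 6 + 1139.241ms (3/2)
6. 5696.203ms @ 15/2 + 1139.241ms (3/2)
7. 6835.443ms @ 9 + 455.696ms (3/5)
8. 7291.139ms @ 48/5 + 455.696ms (3/5)
9. 7746.835ms @ 51/5 + 455.696ms (3/5)
10. 8202.532ms @ 54/5 + 911.392ms (6/5)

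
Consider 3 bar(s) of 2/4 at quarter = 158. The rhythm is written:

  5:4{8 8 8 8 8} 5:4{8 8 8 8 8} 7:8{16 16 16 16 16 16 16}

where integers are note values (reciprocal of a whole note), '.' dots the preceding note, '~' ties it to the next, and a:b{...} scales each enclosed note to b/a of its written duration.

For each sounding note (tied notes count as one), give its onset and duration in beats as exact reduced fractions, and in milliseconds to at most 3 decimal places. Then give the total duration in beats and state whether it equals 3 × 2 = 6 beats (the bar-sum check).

1) 0.0ms=0b +151.899ms=2/5b
2) 151.899ms=2/5b +151.899ms=2/5b
3) 303.797ms=4/5b +151.899ms=2/5b
4) 455.696ms=6/5b +151.899ms=2/5b
5) 607.595ms=8/5b +151.899ms=2/5b
6) 759.494ms=2b +151.899ms=2/5b
7) 911.392ms=12/5b +151.899ms=2/5b
8) 1063.291ms=14/5b +151.899ms=2/5b
9) 1215.19ms=16/5b +151.899ms=2/5b
10) 1367.089ms=18/5b +151.899ms=2/5b
11) 1518.987ms=4b +108.499ms=2/7b
12) 1627.486ms=30/7b +108.499ms=2/7b
13) 1735.986ms=32/7b +108.499ms=2/7b
14) 1844.485ms=34/7b +108.499ms=2/7b
15) 1952.984ms=36/7b +108.499ms=2/7b
16) 2061.483ms=38/7b +108.499ms=2/7b
17) 2169.982ms=40/7b +108.499ms=2/7b
Σ=6b of 6 (158bpm 2/4) — PASS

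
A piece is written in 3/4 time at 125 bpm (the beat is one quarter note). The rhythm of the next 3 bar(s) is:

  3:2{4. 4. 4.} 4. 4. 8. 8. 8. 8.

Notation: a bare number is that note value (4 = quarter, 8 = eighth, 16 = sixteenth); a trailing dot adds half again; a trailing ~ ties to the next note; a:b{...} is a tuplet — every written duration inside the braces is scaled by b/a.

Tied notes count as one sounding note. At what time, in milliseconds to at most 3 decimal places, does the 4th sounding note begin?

note 4 onset = 3b = 1440.0ms

1. 0.0ms @ 0 + 480.0ms (1)
2. 480.0ms @ 1 + 480.0ms (1)
3. 960.0ms @ 2 + 480.0ms (1)
4. 1440.0ms @ 3 + 720.0ms (3/2)
5. 2160.0ms @ 9/2 + 720.0ms (3/2)
6. 2880.0ms @ 6 + 360.0ms (3/4)
7. 3240.0ms @ 27/4 + 360.0ms (3/4)
8. 3600.0ms @ 15/2 + 360.0ms (3/4)
9. 3960.0ms @ 33/4 + 360.0ms (3/4)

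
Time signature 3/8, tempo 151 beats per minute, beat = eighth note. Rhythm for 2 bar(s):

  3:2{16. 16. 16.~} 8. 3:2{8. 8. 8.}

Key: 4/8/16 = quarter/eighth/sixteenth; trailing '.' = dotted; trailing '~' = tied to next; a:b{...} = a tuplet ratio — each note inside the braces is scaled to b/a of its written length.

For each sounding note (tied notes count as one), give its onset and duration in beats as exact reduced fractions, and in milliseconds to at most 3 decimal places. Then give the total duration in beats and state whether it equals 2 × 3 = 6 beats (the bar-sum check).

1) 0.0ms=0b +198.675ms=1/2b
2) 198.675ms=1/2b +198.675ms=1/2b
3) 397.351ms=1b +794.702ms=2b
4) 1192.053ms=3b +397.351ms=1b
5) 1589.404ms=4b +397.351ms=1b
6) 1986.755ms=5b +397.351ms=1b
Σ=6b of 6 (151bpm 3/8) — PASS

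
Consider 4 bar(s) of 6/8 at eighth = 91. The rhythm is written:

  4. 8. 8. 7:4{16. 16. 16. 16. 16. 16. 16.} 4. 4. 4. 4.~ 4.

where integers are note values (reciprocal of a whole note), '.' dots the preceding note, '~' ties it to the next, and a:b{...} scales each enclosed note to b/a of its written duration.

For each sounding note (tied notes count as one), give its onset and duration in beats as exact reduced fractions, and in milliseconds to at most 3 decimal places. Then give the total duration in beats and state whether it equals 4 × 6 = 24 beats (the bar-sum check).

1) 0.0ms=0b +1978.022ms=3b
2) 1978.022ms=3b +989.011ms=3/2b
3) 2967.033ms=9/2b +989.011ms=3/2b
4) 3956.044ms=6b +282.575ms=3/7b
5) 4238.619ms=45/7b +282.575ms=3/7b
6) 4521.193ms=48/7b +282.575ms=3/7b
7) 4803.768ms=51/7b +282.575ms=3/7b
8) 5086.342ms=54/7b +282.575ms=3/7b
9) 5368.917ms=57/7b +282.575ms=3/7b
10) 5651.491ms=60/7b +282.575ms=3/7b
11) 5934.066ms=9b +1978.022ms=3b
12) 7912.088ms=12b +1978.022ms=3b
13) 9890.11ms=15b +1978.022ms=3b
14) 11868.132ms=18b +3956.044ms=6b
Σ=24b of 24 (91bpm 6/8) — PASS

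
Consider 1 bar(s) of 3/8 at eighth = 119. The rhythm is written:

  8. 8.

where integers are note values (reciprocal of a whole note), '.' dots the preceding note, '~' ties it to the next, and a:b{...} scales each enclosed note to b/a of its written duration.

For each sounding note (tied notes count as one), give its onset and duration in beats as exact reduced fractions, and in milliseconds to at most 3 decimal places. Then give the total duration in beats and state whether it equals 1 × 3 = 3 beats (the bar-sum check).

1) 0.0ms=0b +756.303ms=3/2b
2) 756.303ms=3/2b +756.303ms=3/2b
Σ=3b of 3 (119bpm 3/8) — PASS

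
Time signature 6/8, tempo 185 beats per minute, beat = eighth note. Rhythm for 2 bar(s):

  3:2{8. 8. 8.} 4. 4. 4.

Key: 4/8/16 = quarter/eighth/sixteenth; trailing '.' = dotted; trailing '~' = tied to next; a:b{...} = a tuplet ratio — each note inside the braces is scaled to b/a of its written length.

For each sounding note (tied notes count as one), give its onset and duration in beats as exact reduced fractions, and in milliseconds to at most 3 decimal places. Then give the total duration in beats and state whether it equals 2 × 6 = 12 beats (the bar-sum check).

1) 0.0ms=0b +324.324ms=1b
2) 324.324ms=1b +324.324ms=1b
3) 648.649ms=2b +324.324ms=1b
4) 972.973ms=3b +972.973ms=3b
5) 1945.946ms=6b +972.973ms=3b
6) 2918.919ms=9b +972.973ms=3b
Σ=12b of 12 (185bpm 6/8) — PASS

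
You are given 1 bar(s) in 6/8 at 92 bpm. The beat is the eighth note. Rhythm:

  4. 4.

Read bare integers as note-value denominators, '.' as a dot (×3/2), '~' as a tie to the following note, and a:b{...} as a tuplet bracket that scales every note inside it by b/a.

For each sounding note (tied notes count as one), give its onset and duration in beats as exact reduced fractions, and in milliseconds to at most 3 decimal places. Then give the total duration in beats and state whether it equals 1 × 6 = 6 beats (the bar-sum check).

1) 0.0ms=0b +1956.522ms=3b
2) 1956.522ms=3b +1956.522ms=3b
Σ=6b of 6 (92bpm 6/8) — PASS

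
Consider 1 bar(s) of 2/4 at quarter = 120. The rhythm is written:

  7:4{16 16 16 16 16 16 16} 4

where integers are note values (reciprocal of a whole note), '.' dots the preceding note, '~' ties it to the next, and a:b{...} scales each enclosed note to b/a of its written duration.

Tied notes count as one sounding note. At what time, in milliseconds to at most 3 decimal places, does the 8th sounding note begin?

note 8 onset = 1b = 500.0ms

1. 0.0ms @ 0 + 71.429ms (1/7)
2. 71.429ms @ 1/7 + 71.429ms (1/7)
3. 142.857ms @ 2/7 + 71.429ms (1/7)
4. 214.286ms @ 3/7 + 71.429ms (1/7)
5. 285.714ms @ 4/7 + 71.429ms (1/7)
6. 357.143ms @ 5/7 + 71.429ms (1/7)
7. 428.571ms @ 6/7 + 71.429ms (1/7)
8. 500.0ms @ 1 + 500.0ms (1)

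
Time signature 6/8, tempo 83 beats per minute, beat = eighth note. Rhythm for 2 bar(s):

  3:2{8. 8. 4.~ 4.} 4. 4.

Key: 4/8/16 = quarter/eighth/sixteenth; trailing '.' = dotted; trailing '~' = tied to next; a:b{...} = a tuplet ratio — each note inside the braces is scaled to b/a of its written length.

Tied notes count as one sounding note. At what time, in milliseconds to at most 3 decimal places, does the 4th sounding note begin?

1. 0.0ms @ 0 + 722.892ms (1)
2. 722.892ms @ 1 + 722.892ms (1)
3. 1445.783ms @ 2 + 2891.566ms (4)
4. 4337.349ms @ 6 + 2168.675ms (3)
5. 6506.024ms @ 9 + 2168.675ms (3)

note 4 onset = 6b = 4337.349ms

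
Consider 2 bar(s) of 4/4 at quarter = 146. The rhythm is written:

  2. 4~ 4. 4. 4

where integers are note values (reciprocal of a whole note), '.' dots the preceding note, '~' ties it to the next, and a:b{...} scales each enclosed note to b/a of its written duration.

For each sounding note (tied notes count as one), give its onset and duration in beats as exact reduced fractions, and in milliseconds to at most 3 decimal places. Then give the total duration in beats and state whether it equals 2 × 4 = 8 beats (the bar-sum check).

1) 0.0ms=0b +1232.877ms=3b
2) 1232.877ms=3b +1027.397ms=5/2b
3) 2260.274ms=11/2b +616.438ms=3/2b
4) 2876.712ms=7b +410.959ms=1b
Σ=8b of 8 (146bpm 4/4) — PASS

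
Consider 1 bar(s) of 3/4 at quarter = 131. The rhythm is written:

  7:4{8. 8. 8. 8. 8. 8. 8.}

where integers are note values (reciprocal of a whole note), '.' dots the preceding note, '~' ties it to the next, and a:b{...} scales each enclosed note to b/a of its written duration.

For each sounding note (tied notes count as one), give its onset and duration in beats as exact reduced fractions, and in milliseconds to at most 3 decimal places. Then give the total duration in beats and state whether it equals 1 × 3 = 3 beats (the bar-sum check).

1) 0.0ms=0b +196.292ms=3/7b
2) 196.292ms=3/7b +196.292ms=3/7b
3) 392.585ms=6/7b +196.292ms=3/7b
4) 588.877ms=9/7b +196.292ms=3/7b
5) 785.169ms=12/7b +196.292ms=3/7b
6) 981.461ms=15/7b +196.292ms=3/7b
7) 1177.754ms=18/7b +196.292ms=3/7b
Σ=3b of 3 (131bpm 3/4) — PASS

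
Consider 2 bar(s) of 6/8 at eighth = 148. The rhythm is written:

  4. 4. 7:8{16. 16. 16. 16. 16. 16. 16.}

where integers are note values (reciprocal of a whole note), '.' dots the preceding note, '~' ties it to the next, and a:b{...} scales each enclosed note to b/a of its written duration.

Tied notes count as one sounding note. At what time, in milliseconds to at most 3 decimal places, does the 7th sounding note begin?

note 7 onset = 66/7b = 3822.394ms

1. 0.0ms @ 0 + 1216.216ms (3)
2. 1216.216ms @ 3 + 1216.216ms (3)
3. 2432.432ms @ 6 + 347.49ms (6/7)
4. 2779.923ms @ 48/7 + 347.49ms (6/7)
5. 3127.413ms @ 54/7 + 347.49ms (6/7)
6. 3474.903ms @ 60/7 + 347.49ms (6/7)
7. 3822.394ms @ 66/7 + 347.49ms (6/7)
8. 4169.884ms @ 72/7 + 347.49ms (6/7)
9. 4517.375ms @ 78/7 + 347.49ms (6/7)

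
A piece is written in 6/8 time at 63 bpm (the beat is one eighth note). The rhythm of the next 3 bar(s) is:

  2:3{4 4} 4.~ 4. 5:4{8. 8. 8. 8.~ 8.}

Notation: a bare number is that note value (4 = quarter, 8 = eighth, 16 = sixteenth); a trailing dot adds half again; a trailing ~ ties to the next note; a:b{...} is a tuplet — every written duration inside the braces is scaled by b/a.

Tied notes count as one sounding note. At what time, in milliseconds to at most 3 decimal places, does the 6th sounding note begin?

1. 0.0ms @ 0 + 2857.143ms (3)
2. 2857.143ms @ 3 + 2857.143ms (3)
3. 5714.286ms @ 6 + 5714.286ms (6)
4. 11428.571ms @ 12 + 1142.857ms (6/5)
5. 12571.429ms @ 66/5 + 1142.857ms (6/5)
6. 13714.286ms @ 72/5 + 1142.857ms (6/5)
7. 14857.143ms @ 78/5 + 2285.714ms (12/5)

note 6 onset = 72/5b = 13714.286ms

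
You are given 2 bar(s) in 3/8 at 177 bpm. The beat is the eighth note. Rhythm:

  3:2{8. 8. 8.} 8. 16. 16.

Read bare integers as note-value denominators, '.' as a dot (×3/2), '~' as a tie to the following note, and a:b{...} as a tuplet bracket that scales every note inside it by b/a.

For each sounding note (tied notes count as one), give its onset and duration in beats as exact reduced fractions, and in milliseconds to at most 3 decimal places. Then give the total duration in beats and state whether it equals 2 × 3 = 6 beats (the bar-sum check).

1) 0.0ms=0b +338.983ms=1b
2) 338.983ms=1b +338.983ms=1b
3) 677.966ms=2b +338.983ms=1b
4) 1016.949ms=3b +508.475ms=3/2b
5) 1525.424ms=9/2b +254.237ms=3/4b
6) 1779.661ms=21/4b +254.237ms=3/4b
Σ=6b of 6 (177bpm 3/8) — PASS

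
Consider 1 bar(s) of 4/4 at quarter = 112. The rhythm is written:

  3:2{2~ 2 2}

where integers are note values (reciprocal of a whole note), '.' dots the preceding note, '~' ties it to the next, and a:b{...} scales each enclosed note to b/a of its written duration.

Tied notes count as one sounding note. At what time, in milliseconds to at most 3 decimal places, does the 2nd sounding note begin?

note 2 onset = 8/3b = 1428.571ms

1. 0.0ms @ 0 + 1428.571ms (8/3)
2. 1428.571ms @ 8/3 + 714.286ms (4/3)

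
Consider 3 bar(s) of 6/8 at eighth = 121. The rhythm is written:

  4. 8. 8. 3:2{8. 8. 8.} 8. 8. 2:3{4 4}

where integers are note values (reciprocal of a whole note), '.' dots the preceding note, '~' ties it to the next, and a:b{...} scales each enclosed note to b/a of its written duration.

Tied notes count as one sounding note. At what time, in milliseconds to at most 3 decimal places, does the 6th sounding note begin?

note 6 onset = 8b = 3966.942ms

1. 0.0ms @ 0 + 1487.603ms (3)
2. 1487.603ms @ 3 + 743.802ms (3/2)
3. 2231.405ms @ 9/2 + 743.802ms (3/2)
4. 2975.207ms @ 6 + 495.868ms (1)
5. 3471.074ms @ 7 + 495.868ms (1)
6. 3966.942ms @ 8 + 495.868ms (1)
7. 4462.81ms @ 9 + 743.802ms (3/2)
8. 5206.612ms @ 21/2 + 743.802ms (3/2)
9. 5950.413ms @ 12 + 1487.603ms (3)
10. 7438.017ms @ 15 + 1487.603ms (3)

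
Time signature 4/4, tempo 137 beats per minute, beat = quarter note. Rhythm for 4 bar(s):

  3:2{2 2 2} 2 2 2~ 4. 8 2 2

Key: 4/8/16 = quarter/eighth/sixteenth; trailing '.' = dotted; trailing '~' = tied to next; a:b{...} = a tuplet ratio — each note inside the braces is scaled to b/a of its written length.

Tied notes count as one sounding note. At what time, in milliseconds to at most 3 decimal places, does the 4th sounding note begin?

1. 0.0ms @ 0 + 583.942ms (4/3)
2. 583.942ms @ 4/3 + 583.942ms (4/3)
3. 1167.883ms @ 8/3 + 583.942ms (4/3)
4. 1751.825ms @ 4 + 875.912ms (2)
5. 2627.737ms @ 6 + 875.912ms (2)
6. 3503.65ms @ 8 + 1532.847ms (7/2)
7. 5036.496ms @ 23/2 + 218.978ms (1/2)
8. 5255.474ms @ 12 + 875.912ms (2)
9. 6131.387ms @ 14 + 875.912ms (2)

note 4 onset = 4b = 1751.825ms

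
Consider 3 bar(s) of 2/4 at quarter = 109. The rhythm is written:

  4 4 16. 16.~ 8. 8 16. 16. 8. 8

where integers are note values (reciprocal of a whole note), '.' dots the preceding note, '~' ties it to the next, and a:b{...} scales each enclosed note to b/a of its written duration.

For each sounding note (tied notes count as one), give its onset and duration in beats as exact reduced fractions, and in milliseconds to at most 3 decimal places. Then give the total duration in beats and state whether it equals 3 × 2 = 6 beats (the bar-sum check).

1) 0.0ms=0b +550.459ms=1b
2) 550.459ms=1b +550.459ms=1b
3) 1100.917ms=2b +206.422ms=3/8b
4) 1307.339ms=19/8b +619.266ms=9/8b
5) 1926.606ms=7/2b +275.229ms=1/2b
6) 2201.835ms=4b +206.422ms=3/8b
7) 2408.257ms=35/8b +206.422ms=3/8b
8) 2614.679ms=19/4b +412.844ms=3/4b
9) 3027.523ms=11/2b +275.229ms=1/2b
Σ=6b of 6 (109bpm 2/4) — PASS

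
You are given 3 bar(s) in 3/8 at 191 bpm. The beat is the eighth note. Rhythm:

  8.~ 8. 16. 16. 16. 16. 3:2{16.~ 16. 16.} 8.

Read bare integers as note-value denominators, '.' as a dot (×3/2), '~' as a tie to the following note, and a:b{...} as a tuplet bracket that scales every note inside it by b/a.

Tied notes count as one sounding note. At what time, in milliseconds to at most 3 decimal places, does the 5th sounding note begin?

note 5 onset = 21/4b = 1649.215ms

1. 0.0ms @ 0 + 942.408ms (3)
2. 942.408ms @ 3 + 235.602ms (3/4)
3. 1178.01ms @ 15/4 + 235.602ms (3/4)
4. 1413.613ms @ 9/2 + 235.602ms (3/4)
5. 1649.215ms @ 21/4 + 235.602ms (3/4)
6. 1884.817ms @ 6 + 314.136ms (1)
7. 2198.953ms @ 7 + 157.068ms (1/2)
8. 2356.021ms @ 15/2 + 471.204ms (3/2)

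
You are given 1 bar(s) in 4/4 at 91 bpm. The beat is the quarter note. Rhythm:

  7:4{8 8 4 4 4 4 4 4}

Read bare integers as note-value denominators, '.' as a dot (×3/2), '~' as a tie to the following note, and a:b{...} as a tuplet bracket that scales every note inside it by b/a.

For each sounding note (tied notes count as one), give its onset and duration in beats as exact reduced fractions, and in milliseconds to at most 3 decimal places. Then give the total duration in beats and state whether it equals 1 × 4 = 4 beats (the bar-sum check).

1) 0.0ms=0b +188.383ms=2/7b
2) 188.383ms=2/7b +188.383ms=2/7b
3) 376.766ms=4/7b +376.766ms=4/7b
4) 753.532ms=8/7b +376.766ms=4/7b
5) 1130.298ms=12/7b +376.766ms=4/7b
6) 1507.064ms=16/7b +376.766ms=4/7b
7) 1883.83ms=20/7b +376.766ms=4/7b
8) 2260.597ms=24/7b +376.766ms=4/7b
Σ=4b of 4 (91bpm 4/4) — PASS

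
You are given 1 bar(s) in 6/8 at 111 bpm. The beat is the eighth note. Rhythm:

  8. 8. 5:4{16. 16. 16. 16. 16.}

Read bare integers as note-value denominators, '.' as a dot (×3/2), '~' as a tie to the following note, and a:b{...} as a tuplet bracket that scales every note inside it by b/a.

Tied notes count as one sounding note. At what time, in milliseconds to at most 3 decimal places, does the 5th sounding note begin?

note 5 onset = 21/5b = 2270.27ms

1. 0.0ms @ 0 + 810.811ms (3/2)
2. 810.811ms @ 3/2 + 810.811ms (3/2)
3. 1621.622ms @ 3 + 324.324ms (3/5)
4. 1945.946ms @ 18/5 + 324.324ms (3/5)
5. 2270.27ms @ 21/5 + 324.324ms (3/5)
6. 2594.595ms @ 24/5 + 324.324ms (3/5)
7. 2918.919ms @ 27/5 + 324.324ms (3/5)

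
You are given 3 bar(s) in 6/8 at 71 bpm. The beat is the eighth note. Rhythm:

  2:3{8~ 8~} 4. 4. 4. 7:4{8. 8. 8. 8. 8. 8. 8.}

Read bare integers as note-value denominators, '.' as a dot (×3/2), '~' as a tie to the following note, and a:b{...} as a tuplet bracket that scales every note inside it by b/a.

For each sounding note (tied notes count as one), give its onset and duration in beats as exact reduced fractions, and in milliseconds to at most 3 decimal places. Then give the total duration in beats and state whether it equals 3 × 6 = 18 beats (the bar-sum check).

1) 0.0ms=0b +5070.423ms=6b
2) 5070.423ms=6b +2535.211ms=3b
3) 7605.634ms=9b +2535.211ms=3b
4) 10140.845ms=12b +724.346ms=6/7b
5) 10865.191ms=90/7b +724.346ms=6/7b
6) 11589.537ms=96/7b +724.346ms=6/7b
7) 12313.883ms=102/7b +724.346ms=6/7b
8) 13038.229ms=108/7b +724.346ms=6/7b
9) 13762.575ms=114/7b +724.346ms=6/7b
10) 14486.922ms=120/7b +724.346ms=6/7b
Σ=18b of 18 (71bpm 6/8) — PASS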